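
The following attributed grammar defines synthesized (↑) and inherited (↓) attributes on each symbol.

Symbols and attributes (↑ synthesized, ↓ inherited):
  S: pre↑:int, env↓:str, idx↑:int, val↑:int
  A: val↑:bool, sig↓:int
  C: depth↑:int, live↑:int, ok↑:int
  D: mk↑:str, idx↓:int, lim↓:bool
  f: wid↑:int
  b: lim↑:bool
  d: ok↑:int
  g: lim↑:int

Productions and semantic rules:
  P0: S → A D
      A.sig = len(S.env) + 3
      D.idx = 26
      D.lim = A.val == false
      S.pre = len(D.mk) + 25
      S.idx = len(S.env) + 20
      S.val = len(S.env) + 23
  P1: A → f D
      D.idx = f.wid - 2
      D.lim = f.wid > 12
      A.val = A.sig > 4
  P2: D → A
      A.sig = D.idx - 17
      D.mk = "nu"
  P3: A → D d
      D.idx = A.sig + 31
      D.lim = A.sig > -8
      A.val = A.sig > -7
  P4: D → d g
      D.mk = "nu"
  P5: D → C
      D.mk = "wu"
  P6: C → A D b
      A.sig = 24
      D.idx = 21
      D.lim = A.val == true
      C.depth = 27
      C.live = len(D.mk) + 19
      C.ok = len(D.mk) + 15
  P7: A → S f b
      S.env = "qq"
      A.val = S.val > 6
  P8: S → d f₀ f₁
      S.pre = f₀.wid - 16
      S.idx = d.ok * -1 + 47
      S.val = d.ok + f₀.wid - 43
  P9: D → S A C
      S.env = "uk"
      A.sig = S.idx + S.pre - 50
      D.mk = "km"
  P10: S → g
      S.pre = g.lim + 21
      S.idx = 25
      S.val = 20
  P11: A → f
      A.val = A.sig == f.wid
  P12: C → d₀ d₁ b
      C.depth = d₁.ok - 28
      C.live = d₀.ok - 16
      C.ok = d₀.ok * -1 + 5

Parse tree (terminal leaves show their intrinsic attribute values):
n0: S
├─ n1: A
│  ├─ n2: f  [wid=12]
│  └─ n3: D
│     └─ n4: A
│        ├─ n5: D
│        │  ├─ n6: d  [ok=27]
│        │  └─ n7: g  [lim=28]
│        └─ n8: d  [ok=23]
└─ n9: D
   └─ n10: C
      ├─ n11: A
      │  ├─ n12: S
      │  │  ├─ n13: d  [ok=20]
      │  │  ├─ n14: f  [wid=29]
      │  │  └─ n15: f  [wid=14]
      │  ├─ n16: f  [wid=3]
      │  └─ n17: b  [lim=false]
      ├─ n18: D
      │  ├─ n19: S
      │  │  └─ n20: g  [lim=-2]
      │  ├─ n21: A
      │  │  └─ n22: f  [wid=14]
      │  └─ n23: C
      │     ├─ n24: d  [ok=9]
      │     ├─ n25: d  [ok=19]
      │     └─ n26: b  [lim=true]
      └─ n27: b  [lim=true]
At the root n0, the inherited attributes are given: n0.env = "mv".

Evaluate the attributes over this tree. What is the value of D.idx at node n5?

1. n0.env = "mv"  [given at root]
2. n1.sig = 5  [len(S.env) + 3]
3. n2.wid = 12  [terminal]
4. n3.idx = 10  [f.wid - 2]
5. n3.lim = false  [f.wid > 12]
6. n4.sig = -7  [D.idx - 17]
7. n5.idx = 24  [A.sig + 31]
8. n5.lim = true  [A.sig > -8]
9. n6.ok = 27  [terminal]
10. n7.lim = 28  [terminal]
11. n5.mk = "nu"  ["nu"]
12. n8.ok = 23  [terminal]
13. n4.val = false  [A.sig > -7]
14. n3.mk = "nu"  ["nu"]
15. n1.val = true  [A.sig > 4]
16. n9.idx = 26  [26]
17. n9.lim = false  [A.val == false]
18. n11.sig = 24  [24]
19. n12.env = "qq"  ["qq"]
20. n13.ok = 20  [terminal]
21. n14.wid = 29  [terminal]
22. n15.wid = 14  [terminal]
23. n12.pre = 13  [f₀.wid - 16]
24. n12.idx = 27  [d.ok * -1 + 47]
25. n12.val = 6  [d.ok + f₀.wid - 43]
26. n16.wid = 3  [terminal]
27. n17.lim = false  [terminal]
28. n11.val = false  [S.val > 6]
29. n18.idx = 21  [21]
30. n18.lim = false  [A.val == true]
31. n19.env = "uk"  ["uk"]
32. n20.lim = -2  [terminal]
33. n19.pre = 19  [g.lim + 21]
34. n19.idx = 25  [25]
35. n19.val = 20  [20]
36. n21.sig = -6  [S.idx + S.pre - 50]
37. n22.wid = 14  [terminal]
38. n21.val = false  [A.sig == f.wid]
39. n24.ok = 9  [terminal]
40. n25.ok = 19  [terminal]
41. n26.lim = true  [terminal]
42. n23.depth = -9  [d₁.ok - 28]
43. n23.live = -7  [d₀.ok - 16]
44. n23.ok = -4  [d₀.ok * -1 + 5]
45. n18.mk = "km"  ["km"]
46. n27.lim = true  [terminal]
47. n10.depth = 27  [27]
48. n10.live = 21  [len(D.mk) + 19]
49. n10.ok = 17  [len(D.mk) + 15]
50. n9.mk = "wu"  ["wu"]
51. n0.pre = 27  [len(D.mk) + 25]
52. n0.idx = 22  [len(S.env) + 20]
53. n0.val = 25  [len(S.env) + 23]

24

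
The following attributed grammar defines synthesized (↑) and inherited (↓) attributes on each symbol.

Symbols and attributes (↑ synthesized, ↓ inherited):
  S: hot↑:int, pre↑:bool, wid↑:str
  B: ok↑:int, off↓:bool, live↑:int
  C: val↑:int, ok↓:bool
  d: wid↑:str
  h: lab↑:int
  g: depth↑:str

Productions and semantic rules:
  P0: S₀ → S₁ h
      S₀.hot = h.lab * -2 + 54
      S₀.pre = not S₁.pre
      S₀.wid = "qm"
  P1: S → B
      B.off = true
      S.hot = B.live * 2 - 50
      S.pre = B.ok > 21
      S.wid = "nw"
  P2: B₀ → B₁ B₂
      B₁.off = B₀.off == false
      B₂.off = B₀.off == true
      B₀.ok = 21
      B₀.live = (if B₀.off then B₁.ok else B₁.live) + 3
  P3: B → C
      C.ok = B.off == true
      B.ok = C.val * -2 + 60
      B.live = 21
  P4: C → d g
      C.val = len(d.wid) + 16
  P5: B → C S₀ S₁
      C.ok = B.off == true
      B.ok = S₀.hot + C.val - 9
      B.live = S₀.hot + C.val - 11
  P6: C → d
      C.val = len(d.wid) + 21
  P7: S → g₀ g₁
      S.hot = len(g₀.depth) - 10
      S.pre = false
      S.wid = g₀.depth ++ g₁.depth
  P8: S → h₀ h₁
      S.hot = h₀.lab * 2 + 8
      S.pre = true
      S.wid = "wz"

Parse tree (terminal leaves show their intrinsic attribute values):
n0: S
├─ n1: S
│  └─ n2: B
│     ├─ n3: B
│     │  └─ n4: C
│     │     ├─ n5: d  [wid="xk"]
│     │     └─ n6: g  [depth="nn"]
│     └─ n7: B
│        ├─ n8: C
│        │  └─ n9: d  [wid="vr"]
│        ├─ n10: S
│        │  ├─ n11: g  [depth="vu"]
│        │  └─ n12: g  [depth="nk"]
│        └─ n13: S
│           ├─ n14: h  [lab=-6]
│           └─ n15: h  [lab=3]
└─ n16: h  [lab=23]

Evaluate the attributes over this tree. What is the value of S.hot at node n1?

4

1. n2.off = true  [true]
2. n3.off = false  [B₀.off == false]
3. n4.ok = false  [B.off == true]
4. n5.wid = "xk"  [terminal]
5. n6.depth = "nn"  [terminal]
6. n4.val = 18  [len(d.wid) + 16]
7. n3.ok = 24  [C.val * -2 + 60]
8. n3.live = 21  [21]
9. n7.off = true  [B₀.off == true]
10. n8.ok = true  [B.off == true]
11. n9.wid = "vr"  [terminal]
12. n8.val = 23  [len(d.wid) + 21]
13. n11.depth = "vu"  [terminal]
14. n12.depth = "nk"  [terminal]
15. n10.hot = -8  [len(g₀.depth) - 10]
16. n10.pre = false  [false]
17. n10.wid = "vunk"  [g₀.depth ++ g₁.depth]
18. n14.lab = -6  [terminal]
19. n15.lab = 3  [terminal]
20. n13.hot = -4  [h₀.lab * 2 + 8]
21. n13.pre = true  [true]
22. n13.wid = "wz"  ["wz"]
23. n7.ok = 6  [S₀.hot + C.val - 9]
24. n7.live = 4  [S₀.hot + C.val - 11]
25. n2.ok = 21  [21]
26. n2.live = 27  [(if B₀.off then B₁.ok else B₁.live) + 3]
27. n1.hot = 4  [B.live * 2 - 50]
28. n1.pre = false  [B.ok > 21]
29. n1.wid = "nw"  ["nw"]
30. n16.lab = 23  [terminal]
31. n0.hot = 8  [h.lab * -2 + 54]
32. n0.pre = true  [not S₁.pre]
33. n0.wid = "qm"  ["qm"]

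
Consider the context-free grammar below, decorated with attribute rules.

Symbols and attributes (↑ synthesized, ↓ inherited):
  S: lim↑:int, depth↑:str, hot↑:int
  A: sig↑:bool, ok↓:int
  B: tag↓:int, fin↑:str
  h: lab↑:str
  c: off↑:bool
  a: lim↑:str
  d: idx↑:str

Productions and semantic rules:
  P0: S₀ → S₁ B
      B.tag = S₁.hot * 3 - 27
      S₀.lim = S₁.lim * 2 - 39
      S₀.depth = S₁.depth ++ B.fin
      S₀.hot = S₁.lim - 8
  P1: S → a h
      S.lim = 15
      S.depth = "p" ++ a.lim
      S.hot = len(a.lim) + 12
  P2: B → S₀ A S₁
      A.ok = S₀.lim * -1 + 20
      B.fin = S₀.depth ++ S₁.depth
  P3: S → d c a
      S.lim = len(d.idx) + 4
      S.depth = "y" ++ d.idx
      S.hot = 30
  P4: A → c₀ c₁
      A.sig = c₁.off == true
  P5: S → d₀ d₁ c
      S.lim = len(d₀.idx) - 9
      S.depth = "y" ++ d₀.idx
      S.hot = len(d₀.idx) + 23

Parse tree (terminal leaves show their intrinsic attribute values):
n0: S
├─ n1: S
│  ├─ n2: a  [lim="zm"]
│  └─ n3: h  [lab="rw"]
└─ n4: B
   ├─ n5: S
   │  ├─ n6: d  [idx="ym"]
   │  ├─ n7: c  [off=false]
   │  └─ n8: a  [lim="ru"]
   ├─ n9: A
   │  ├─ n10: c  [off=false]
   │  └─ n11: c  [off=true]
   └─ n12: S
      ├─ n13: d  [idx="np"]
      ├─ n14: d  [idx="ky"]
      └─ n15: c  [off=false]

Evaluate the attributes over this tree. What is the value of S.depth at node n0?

"pzmyymynp"

1. n2.lim = "zm"  [terminal]
2. n3.lab = "rw"  [terminal]
3. n1.lim = 15  [15]
4. n1.depth = "pzm"  ["p" ++ a.lim]
5. n1.hot = 14  [len(a.lim) + 12]
6. n4.tag = 15  [S₁.hot * 3 - 27]
7. n6.idx = "ym"  [terminal]
8. n7.off = false  [terminal]
9. n8.lim = "ru"  [terminal]
10. n5.lim = 6  [len(d.idx) + 4]
11. n5.depth = "yym"  ["y" ++ d.idx]
12. n5.hot = 30  [30]
13. n9.ok = 14  [S₀.lim * -1 + 20]
14. n10.off = false  [terminal]
15. n11.off = true  [terminal]
16. n9.sig = true  [c₁.off == true]
17. n13.idx = "np"  [terminal]
18. n14.idx = "ky"  [terminal]
19. n15.off = false  [terminal]
20. n12.lim = -7  [len(d₀.idx) - 9]
21. n12.depth = "ynp"  ["y" ++ d₀.idx]
22. n12.hot = 25  [len(d₀.idx) + 23]
23. n4.fin = "yymynp"  [S₀.depth ++ S₁.depth]
24. n0.lim = -9  [S₁.lim * 2 - 39]
25. n0.depth = "pzmyymynp"  [S₁.depth ++ B.fin]
26. n0.hot = 7  [S₁.lim - 8]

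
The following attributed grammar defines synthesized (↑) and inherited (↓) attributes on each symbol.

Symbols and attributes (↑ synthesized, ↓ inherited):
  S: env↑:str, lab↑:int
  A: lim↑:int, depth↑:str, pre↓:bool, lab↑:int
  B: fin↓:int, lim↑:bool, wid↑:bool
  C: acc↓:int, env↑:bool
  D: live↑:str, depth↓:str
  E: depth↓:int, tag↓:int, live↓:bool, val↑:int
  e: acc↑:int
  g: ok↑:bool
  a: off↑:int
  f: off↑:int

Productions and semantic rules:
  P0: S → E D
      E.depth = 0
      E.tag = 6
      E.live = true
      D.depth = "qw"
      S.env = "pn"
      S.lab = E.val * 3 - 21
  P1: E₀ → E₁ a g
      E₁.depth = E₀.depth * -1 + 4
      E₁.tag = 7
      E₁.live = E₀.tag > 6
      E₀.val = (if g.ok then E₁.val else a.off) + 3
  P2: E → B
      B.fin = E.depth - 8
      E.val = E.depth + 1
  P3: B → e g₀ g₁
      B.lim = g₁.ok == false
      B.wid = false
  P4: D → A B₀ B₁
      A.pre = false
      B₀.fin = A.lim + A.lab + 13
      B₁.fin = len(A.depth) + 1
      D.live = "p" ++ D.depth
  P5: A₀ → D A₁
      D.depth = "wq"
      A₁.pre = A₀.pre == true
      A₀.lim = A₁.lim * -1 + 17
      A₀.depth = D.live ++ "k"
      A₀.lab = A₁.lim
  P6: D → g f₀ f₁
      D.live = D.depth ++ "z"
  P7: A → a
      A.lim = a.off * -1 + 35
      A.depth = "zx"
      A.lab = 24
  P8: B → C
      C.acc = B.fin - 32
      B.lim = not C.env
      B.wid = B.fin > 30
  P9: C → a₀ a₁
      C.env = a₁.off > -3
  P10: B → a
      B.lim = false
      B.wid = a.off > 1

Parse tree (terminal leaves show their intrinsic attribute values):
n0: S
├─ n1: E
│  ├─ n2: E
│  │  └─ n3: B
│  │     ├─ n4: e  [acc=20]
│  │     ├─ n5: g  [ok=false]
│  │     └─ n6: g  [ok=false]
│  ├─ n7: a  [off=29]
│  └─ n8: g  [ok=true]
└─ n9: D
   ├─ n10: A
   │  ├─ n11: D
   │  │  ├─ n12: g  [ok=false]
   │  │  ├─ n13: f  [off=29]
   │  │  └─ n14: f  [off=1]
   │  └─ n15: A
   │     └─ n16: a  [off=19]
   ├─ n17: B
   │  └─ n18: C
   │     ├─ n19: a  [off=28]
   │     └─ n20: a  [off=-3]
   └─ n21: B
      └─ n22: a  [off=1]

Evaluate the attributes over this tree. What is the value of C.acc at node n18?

1. n1.depth = 0  [0]
2. n1.tag = 6  [6]
3. n1.live = true  [true]
4. n2.depth = 4  [E₀.depth * -1 + 4]
5. n2.tag = 7  [7]
6. n2.live = false  [E₀.tag > 6]
7. n3.fin = -4  [E.depth - 8]
8. n4.acc = 20  [terminal]
9. n5.ok = false  [terminal]
10. n6.ok = false  [terminal]
11. n3.lim = true  [g₁.ok == false]
12. n3.wid = false  [false]
13. n2.val = 5  [E.depth + 1]
14. n7.off = 29  [terminal]
15. n8.ok = true  [terminal]
16. n1.val = 8  [(if g.ok then E₁.val else a.off) + 3]
17. n9.depth = "qw"  ["qw"]
18. n10.pre = false  [false]
19. n11.depth = "wq"  ["wq"]
20. n12.ok = false  [terminal]
21. n13.off = 29  [terminal]
22. n14.off = 1  [terminal]
23. n11.live = "wqz"  [D.depth ++ "z"]
24. n15.pre = false  [A₀.pre == true]
25. n16.off = 19  [terminal]
26. n15.lim = 16  [a.off * -1 + 35]
27. n15.depth = "zx"  ["zx"]
28. n15.lab = 24  [24]
29. n10.lim = 1  [A₁.lim * -1 + 17]
30. n10.depth = "wqzk"  [D.live ++ "k"]
31. n10.lab = 16  [A₁.lim]
32. n17.fin = 30  [A.lim + A.lab + 13]
33. n18.acc = -2  [B.fin - 32]
34. n19.off = 28  [terminal]
35. n20.off = -3  [terminal]
36. n18.env = false  [a₁.off > -3]
37. n17.lim = true  [not C.env]
38. n17.wid = false  [B.fin > 30]
39. n21.fin = 5  [len(A.depth) + 1]
40. n22.off = 1  [terminal]
41. n21.lim = false  [false]
42. n21.wid = false  [a.off > 1]
43. n9.live = "pqw"  ["p" ++ D.depth]
44. n0.env = "pn"  ["pn"]
45. n0.lab = 3  [E.val * 3 - 21]

-2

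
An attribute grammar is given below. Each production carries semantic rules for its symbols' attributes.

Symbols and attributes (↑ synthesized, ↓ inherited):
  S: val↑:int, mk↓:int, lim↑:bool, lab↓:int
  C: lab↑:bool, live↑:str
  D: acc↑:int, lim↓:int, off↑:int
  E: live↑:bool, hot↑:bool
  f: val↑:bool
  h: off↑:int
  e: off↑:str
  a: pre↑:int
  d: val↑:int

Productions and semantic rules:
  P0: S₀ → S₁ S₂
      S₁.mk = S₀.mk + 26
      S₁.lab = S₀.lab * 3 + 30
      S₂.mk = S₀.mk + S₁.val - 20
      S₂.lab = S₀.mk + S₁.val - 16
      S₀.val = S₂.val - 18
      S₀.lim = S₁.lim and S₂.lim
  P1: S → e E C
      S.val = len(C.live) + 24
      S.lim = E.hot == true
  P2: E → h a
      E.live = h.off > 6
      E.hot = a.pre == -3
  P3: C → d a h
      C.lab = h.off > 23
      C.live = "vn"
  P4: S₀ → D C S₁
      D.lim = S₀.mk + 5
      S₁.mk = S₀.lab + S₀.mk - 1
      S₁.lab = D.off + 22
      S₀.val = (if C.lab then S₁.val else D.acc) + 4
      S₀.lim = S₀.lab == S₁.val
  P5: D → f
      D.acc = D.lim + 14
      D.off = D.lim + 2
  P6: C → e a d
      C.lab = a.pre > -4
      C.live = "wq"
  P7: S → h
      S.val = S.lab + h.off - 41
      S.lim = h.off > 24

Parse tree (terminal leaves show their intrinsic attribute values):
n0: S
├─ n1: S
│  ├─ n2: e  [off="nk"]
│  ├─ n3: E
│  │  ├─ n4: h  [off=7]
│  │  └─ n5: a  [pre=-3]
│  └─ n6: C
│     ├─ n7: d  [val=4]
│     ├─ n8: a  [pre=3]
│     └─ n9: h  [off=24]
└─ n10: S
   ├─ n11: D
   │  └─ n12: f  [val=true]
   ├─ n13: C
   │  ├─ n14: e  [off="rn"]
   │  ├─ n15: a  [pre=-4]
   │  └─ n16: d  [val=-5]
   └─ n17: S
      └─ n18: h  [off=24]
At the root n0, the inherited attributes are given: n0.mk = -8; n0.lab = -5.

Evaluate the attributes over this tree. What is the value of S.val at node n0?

3

1. n0.mk = -8  [given at root]
2. n0.lab = -5  [given at root]
3. n1.mk = 18  [S₀.mk + 26]
4. n1.lab = 15  [S₀.lab * 3 + 30]
5. n2.off = "nk"  [terminal]
6. n4.off = 7  [terminal]
7. n5.pre = -3  [terminal]
8. n3.live = true  [h.off > 6]
9. n3.hot = true  [a.pre == -3]
10. n7.val = 4  [terminal]
11. n8.pre = 3  [terminal]
12. n9.off = 24  [terminal]
13. n6.lab = true  [h.off > 23]
14. n6.live = "vn"  ["vn"]
15. n1.val = 26  [len(C.live) + 24]
16. n1.lim = true  [E.hot == true]
17. n10.mk = -2  [S₀.mk + S₁.val - 20]
18. n10.lab = 2  [S₀.mk + S₁.val - 16]
19. n11.lim = 3  [S₀.mk + 5]
20. n12.val = true  [terminal]
21. n11.acc = 17  [D.lim + 14]
22. n11.off = 5  [D.lim + 2]
23. n14.off = "rn"  [terminal]
24. n15.pre = -4  [terminal]
25. n16.val = -5  [terminal]
26. n13.lab = false  [a.pre > -4]
27. n13.live = "wq"  ["wq"]
28. n17.mk = -1  [S₀.lab + S₀.mk - 1]
29. n17.lab = 27  [D.off + 22]
30. n18.off = 24  [terminal]
31. n17.val = 10  [S.lab + h.off - 41]
32. n17.lim = false  [h.off > 24]
33. n10.val = 21  [(if C.lab then S₁.val else D.acc) + 4]
34. n10.lim = false  [S₀.lab == S₁.val]
35. n0.val = 3  [S₂.val - 18]
36. n0.lim = false  [S₁.lim and S₂.lim]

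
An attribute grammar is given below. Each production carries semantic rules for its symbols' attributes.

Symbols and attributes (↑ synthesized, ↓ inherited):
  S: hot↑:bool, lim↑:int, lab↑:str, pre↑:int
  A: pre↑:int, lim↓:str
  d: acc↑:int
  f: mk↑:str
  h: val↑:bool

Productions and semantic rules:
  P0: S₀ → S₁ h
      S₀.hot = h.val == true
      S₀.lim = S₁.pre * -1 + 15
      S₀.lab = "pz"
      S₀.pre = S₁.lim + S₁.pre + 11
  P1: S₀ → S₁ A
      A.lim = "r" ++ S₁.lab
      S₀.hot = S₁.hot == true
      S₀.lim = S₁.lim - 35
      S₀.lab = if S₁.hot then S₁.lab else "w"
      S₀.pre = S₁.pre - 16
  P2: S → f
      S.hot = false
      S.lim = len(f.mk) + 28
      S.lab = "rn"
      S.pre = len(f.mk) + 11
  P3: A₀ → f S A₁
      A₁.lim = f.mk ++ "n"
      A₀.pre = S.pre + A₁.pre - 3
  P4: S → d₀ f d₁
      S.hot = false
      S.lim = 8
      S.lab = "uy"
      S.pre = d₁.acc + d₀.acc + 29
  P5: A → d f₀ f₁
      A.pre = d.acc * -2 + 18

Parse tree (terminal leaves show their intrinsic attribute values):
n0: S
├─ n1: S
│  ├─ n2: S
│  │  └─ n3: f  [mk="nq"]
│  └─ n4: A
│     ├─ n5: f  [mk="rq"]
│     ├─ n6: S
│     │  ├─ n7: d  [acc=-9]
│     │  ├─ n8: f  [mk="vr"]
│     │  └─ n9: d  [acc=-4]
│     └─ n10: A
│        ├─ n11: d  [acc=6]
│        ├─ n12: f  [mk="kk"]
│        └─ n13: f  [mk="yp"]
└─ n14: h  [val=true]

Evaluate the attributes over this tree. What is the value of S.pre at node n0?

1. n3.mk = "nq"  [terminal]
2. n2.hot = false  [false]
3. n2.lim = 30  [len(f.mk) + 28]
4. n2.lab = "rn"  ["rn"]
5. n2.pre = 13  [len(f.mk) + 11]
6. n4.lim = "rrn"  ["r" ++ S₁.lab]
7. n5.mk = "rq"  [terminal]
8. n7.acc = -9  [terminal]
9. n8.mk = "vr"  [terminal]
10. n9.acc = -4  [terminal]
11. n6.hot = false  [false]
12. n6.lim = 8  [8]
13. n6.lab = "uy"  ["uy"]
14. n6.pre = 16  [d₁.acc + d₀.acc + 29]
15. n10.lim = "rqn"  [f.mk ++ "n"]
16. n11.acc = 6  [terminal]
17. n12.mk = "kk"  [terminal]
18. n13.mk = "yp"  [terminal]
19. n10.pre = 6  [d.acc * -2 + 18]
20. n4.pre = 19  [S.pre + A₁.pre - 3]
21. n1.hot = false  [S₁.hot == true]
22. n1.lim = -5  [S₁.lim - 35]
23. n1.lab = "w"  [if S₁.hot then S₁.lab else "w"]
24. n1.pre = -3  [S₁.pre - 16]
25. n14.val = true  [terminal]
26. n0.hot = true  [h.val == true]
27. n0.lim = 18  [S₁.pre * -1 + 15]
28. n0.lab = "pz"  ["pz"]
29. n0.pre = 3  [S₁.lim + S₁.pre + 11]

3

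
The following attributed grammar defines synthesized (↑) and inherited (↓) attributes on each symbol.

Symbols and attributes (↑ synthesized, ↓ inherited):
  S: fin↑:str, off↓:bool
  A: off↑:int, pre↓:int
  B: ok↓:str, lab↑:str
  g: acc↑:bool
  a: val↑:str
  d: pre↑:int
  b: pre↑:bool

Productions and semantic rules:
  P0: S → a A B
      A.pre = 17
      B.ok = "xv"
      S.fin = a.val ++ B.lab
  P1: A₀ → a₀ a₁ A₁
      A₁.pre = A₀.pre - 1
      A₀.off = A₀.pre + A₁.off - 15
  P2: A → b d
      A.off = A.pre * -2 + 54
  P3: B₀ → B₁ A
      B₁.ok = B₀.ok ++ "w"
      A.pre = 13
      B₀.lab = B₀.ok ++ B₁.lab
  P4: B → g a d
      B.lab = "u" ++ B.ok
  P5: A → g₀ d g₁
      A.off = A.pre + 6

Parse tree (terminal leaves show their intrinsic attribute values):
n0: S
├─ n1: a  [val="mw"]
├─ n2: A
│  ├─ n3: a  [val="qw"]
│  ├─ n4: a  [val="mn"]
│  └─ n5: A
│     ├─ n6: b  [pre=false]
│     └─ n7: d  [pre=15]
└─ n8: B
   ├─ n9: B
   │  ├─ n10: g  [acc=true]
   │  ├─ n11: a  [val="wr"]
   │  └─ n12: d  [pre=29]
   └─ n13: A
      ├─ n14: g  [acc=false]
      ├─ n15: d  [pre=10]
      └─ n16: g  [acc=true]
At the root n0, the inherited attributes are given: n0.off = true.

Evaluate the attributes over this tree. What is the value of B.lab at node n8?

"xvuxvw"

1. n0.off = true  [given at root]
2. n1.val = "mw"  [terminal]
3. n2.pre = 17  [17]
4. n3.val = "qw"  [terminal]
5. n4.val = "mn"  [terminal]
6. n5.pre = 16  [A₀.pre - 1]
7. n6.pre = false  [terminal]
8. n7.pre = 15  [terminal]
9. n5.off = 22  [A.pre * -2 + 54]
10. n2.off = 24  [A₀.pre + A₁.off - 15]
11. n8.ok = "xv"  ["xv"]
12. n9.ok = "xvw"  [B₀.ok ++ "w"]
13. n10.acc = true  [terminal]
14. n11.val = "wr"  [terminal]
15. n12.pre = 29  [terminal]
16. n9.lab = "uxvw"  ["u" ++ B.ok]
17. n13.pre = 13  [13]
18. n14.acc = false  [terminal]
19. n15.pre = 10  [terminal]
20. n16.acc = true  [terminal]
21. n13.off = 19  [A.pre + 6]
22. n8.lab = "xvuxvw"  [B₀.ok ++ B₁.lab]
23. n0.fin = "mwxvuxvw"  [a.val ++ B.lab]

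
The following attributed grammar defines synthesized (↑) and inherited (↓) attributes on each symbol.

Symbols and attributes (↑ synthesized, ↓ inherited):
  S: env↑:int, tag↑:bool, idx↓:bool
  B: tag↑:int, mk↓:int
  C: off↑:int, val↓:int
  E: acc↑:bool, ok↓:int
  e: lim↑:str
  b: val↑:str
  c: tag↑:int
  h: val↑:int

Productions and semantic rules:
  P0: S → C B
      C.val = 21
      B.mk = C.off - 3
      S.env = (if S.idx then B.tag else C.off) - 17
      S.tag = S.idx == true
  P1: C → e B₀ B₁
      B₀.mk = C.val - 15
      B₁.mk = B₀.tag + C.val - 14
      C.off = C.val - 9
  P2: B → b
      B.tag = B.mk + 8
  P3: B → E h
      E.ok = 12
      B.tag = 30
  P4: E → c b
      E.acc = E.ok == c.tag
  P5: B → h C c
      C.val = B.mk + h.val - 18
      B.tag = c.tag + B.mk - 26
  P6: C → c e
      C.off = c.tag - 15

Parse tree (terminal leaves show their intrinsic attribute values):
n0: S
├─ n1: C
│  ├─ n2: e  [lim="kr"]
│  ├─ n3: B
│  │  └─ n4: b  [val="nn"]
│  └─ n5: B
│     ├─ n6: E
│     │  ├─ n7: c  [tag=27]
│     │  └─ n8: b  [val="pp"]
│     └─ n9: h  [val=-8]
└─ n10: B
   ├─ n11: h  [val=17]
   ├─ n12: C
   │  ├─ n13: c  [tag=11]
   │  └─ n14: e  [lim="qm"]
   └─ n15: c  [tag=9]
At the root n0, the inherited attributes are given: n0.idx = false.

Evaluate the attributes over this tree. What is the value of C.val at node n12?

8

1. n0.idx = false  [given at root]
2. n1.val = 21  [21]
3. n2.lim = "kr"  [terminal]
4. n3.mk = 6  [C.val - 15]
5. n4.val = "nn"  [terminal]
6. n3.tag = 14  [B.mk + 8]
7. n5.mk = 21  [B₀.tag + C.val - 14]
8. n6.ok = 12  [12]
9. n7.tag = 27  [terminal]
10. n8.val = "pp"  [terminal]
11. n6.acc = false  [E.ok == c.tag]
12. n9.val = -8  [terminal]
13. n5.tag = 30  [30]
14. n1.off = 12  [C.val - 9]
15. n10.mk = 9  [C.off - 3]
16. n11.val = 17  [terminal]
17. n12.val = 8  [B.mk + h.val - 18]
18. n13.tag = 11  [terminal]
19. n14.lim = "qm"  [terminal]
20. n12.off = -4  [c.tag - 15]
21. n15.tag = 9  [terminal]
22. n10.tag = -8  [c.tag + B.mk - 26]
23. n0.env = -5  [(if S.idx then B.tag else C.off) - 17]
24. n0.tag = false  [S.idx == true]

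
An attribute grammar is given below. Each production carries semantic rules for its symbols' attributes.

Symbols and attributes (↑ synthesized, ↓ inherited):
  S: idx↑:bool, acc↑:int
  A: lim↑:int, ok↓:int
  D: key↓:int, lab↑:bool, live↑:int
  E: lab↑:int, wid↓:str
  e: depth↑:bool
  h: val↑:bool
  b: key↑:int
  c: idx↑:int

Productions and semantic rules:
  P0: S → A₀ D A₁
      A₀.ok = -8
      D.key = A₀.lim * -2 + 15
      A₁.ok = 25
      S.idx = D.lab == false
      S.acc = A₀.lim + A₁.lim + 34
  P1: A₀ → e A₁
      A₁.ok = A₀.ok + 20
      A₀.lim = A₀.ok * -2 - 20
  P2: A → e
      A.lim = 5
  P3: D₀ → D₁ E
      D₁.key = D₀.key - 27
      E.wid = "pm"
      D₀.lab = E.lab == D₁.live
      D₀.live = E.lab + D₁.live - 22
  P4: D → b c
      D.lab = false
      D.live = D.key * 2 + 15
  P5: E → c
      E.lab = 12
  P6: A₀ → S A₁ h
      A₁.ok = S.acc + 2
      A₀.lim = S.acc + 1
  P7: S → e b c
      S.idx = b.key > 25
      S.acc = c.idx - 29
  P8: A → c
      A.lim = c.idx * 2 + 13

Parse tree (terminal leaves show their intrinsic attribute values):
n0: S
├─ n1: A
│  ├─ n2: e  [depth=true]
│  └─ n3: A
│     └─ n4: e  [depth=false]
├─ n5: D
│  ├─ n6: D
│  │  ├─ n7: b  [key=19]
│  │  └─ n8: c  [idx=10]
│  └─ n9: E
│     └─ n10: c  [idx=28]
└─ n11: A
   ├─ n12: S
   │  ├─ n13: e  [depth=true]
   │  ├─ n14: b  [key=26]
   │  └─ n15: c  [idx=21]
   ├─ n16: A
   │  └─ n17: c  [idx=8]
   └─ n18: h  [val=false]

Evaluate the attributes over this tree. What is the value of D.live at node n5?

1. n1.ok = -8  [-8]
2. n2.depth = true  [terminal]
3. n3.ok = 12  [A₀.ok + 20]
4. n4.depth = false  [terminal]
5. n3.lim = 5  [5]
6. n1.lim = -4  [A₀.ok * -2 - 20]
7. n5.key = 23  [A₀.lim * -2 + 15]
8. n6.key = -4  [D₀.key - 27]
9. n7.key = 19  [terminal]
10. n8.idx = 10  [terminal]
11. n6.lab = false  [false]
12. n6.live = 7  [D.key * 2 + 15]
13. n9.wid = "pm"  ["pm"]
14. n10.idx = 28  [terminal]
15. n9.lab = 12  [12]
16. n5.lab = false  [E.lab == D₁.live]
17. n5.live = -3  [E.lab + D₁.live - 22]
18. n11.ok = 25  [25]
19. n13.depth = true  [terminal]
20. n14.key = 26  [terminal]
21. n15.idx = 21  [terminal]
22. n12.idx = true  [b.key > 25]
23. n12.acc = -8  [c.idx - 29]
24. n16.ok = -6  [S.acc + 2]
25. n17.idx = 8  [terminal]
26. n16.lim = 29  [c.idx * 2 + 13]
27. n18.val = false  [terminal]
28. n11.lim = -7  [S.acc + 1]
29. n0.idx = true  [D.lab == false]
30. n0.acc = 23  [A₀.lim + A₁.lim + 34]

-3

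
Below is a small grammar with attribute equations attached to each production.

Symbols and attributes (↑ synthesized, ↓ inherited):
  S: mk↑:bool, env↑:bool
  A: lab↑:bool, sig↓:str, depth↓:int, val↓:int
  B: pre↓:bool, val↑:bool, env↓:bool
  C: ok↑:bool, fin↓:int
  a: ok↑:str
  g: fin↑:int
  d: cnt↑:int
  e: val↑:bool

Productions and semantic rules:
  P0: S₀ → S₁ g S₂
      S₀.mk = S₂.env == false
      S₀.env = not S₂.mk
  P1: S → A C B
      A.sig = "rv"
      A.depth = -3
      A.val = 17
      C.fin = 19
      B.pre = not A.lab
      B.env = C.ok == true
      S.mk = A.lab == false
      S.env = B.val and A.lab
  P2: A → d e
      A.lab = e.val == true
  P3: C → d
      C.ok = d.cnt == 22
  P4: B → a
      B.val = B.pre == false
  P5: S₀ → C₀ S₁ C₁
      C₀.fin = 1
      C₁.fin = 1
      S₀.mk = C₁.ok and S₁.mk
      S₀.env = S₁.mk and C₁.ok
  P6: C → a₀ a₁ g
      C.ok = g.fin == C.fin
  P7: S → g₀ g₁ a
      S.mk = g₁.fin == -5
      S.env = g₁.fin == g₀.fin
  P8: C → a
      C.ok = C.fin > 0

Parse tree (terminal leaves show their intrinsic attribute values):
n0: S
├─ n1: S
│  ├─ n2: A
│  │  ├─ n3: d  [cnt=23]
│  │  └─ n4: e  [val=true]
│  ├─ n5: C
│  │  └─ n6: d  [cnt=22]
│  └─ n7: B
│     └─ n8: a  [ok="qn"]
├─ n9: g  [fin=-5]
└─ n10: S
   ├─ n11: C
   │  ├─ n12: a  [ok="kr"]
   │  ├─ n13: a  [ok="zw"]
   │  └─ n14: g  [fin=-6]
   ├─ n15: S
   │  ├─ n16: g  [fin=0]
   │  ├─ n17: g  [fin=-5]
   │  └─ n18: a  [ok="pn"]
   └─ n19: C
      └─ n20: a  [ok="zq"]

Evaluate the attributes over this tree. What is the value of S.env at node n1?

true

1. n2.sig = "rv"  ["rv"]
2. n2.depth = -3  [-3]
3. n2.val = 17  [17]
4. n3.cnt = 23  [terminal]
5. n4.val = true  [terminal]
6. n2.lab = true  [e.val == true]
7. n5.fin = 19  [19]
8. n6.cnt = 22  [terminal]
9. n5.ok = true  [d.cnt == 22]
10. n7.pre = false  [not A.lab]
11. n7.env = true  [C.ok == true]
12. n8.ok = "qn"  [terminal]
13. n7.val = true  [B.pre == false]
14. n1.mk = false  [A.lab == false]
15. n1.env = true  [B.val and A.lab]
16. n9.fin = -5  [terminal]
17. n11.fin = 1  [1]
18. n12.ok = "kr"  [terminal]
19. n13.ok = "zw"  [terminal]
20. n14.fin = -6  [terminal]
21. n11.ok = false  [g.fin == C.fin]
22. n16.fin = 0  [terminal]
23. n17.fin = -5  [terminal]
24. n18.ok = "pn"  [terminal]
25. n15.mk = true  [g₁.fin == -5]
26. n15.env = false  [g₁.fin == g₀.fin]
27. n19.fin = 1  [1]
28. n20.ok = "zq"  [terminal]
29. n19.ok = true  [C.fin > 0]
30. n10.mk = true  [C₁.ok and S₁.mk]
31. n10.env = true  [S₁.mk and C₁.ok]
32. n0.mk = false  [S₂.env == false]
33. n0.env = false  [not S₂.mk]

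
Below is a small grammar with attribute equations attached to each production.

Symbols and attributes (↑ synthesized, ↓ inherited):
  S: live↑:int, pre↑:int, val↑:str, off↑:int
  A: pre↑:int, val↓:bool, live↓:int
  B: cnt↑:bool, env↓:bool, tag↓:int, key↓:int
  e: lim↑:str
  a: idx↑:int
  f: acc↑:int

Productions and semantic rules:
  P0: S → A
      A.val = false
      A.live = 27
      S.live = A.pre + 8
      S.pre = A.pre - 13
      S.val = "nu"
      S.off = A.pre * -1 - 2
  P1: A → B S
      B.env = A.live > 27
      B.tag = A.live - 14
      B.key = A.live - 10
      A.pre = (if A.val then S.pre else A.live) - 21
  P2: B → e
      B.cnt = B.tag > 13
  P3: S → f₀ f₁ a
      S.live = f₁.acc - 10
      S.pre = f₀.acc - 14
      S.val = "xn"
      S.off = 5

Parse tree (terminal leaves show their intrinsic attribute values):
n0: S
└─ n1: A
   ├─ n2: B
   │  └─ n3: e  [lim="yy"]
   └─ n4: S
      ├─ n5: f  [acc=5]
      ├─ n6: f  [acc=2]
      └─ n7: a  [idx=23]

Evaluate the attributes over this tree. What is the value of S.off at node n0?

1. n1.val = false  [false]
2. n1.live = 27  [27]
3. n2.env = false  [A.live > 27]
4. n2.tag = 13  [A.live - 14]
5. n2.key = 17  [A.live - 10]
6. n3.lim = "yy"  [terminal]
7. n2.cnt = false  [B.tag > 13]
8. n5.acc = 5  [terminal]
9. n6.acc = 2  [terminal]
10. n7.idx = 23  [terminal]
11. n4.live = -8  [f₁.acc - 10]
12. n4.pre = -9  [f₀.acc - 14]
13. n4.val = "xn"  ["xn"]
14. n4.off = 5  [5]
15. n1.pre = 6  [(if A.val then S.pre else A.live) - 21]
16. n0.live = 14  [A.pre + 8]
17. n0.pre = -7  [A.pre - 13]
18. n0.val = "nu"  ["nu"]
19. n0.off = -8  [A.pre * -1 - 2]

-8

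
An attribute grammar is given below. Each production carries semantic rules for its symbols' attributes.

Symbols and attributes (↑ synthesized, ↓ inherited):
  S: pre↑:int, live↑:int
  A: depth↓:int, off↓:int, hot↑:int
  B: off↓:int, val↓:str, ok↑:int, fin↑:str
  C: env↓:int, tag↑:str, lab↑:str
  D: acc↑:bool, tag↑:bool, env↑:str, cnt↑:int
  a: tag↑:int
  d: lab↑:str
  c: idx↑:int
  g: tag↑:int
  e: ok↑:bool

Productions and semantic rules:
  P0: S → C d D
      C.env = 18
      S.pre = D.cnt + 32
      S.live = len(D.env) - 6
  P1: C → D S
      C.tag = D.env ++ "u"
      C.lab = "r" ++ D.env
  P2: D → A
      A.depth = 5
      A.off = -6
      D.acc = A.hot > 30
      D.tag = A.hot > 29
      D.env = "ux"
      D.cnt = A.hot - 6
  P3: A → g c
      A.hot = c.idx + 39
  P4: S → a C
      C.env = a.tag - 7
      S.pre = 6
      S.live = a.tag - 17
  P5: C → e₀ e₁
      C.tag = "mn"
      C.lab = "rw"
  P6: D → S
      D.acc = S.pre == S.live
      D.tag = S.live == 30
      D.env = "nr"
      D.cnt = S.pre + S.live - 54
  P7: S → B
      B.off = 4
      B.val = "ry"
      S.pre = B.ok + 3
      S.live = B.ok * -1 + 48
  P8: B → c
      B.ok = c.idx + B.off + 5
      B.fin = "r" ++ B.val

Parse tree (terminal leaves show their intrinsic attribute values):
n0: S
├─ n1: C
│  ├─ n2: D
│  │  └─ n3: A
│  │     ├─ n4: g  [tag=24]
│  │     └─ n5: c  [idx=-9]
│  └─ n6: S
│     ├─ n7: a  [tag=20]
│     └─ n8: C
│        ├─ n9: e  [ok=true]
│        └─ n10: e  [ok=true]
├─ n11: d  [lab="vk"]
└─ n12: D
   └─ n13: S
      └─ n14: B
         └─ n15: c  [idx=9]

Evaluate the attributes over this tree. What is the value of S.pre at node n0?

29

1. n1.env = 18  [18]
2. n3.depth = 5  [5]
3. n3.off = -6  [-6]
4. n4.tag = 24  [terminal]
5. n5.idx = -9  [terminal]
6. n3.hot = 30  [c.idx + 39]
7. n2.acc = false  [A.hot > 30]
8. n2.tag = true  [A.hot > 29]
9. n2.env = "ux"  ["ux"]
10. n2.cnt = 24  [A.hot - 6]
11. n7.tag = 20  [terminal]
12. n8.env = 13  [a.tag - 7]
13. n9.ok = true  [terminal]
14. n10.ok = true  [terminal]
15. n8.tag = "mn"  ["mn"]
16. n8.lab = "rw"  ["rw"]
17. n6.pre = 6  [6]
18. n6.live = 3  [a.tag - 17]
19. n1.tag = "uxu"  [D.env ++ "u"]
20. n1.lab = "rux"  ["r" ++ D.env]
21. n11.lab = "vk"  [terminal]
22. n14.off = 4  [4]
23. n14.val = "ry"  ["ry"]
24. n15.idx = 9  [terminal]
25. n14.ok = 18  [c.idx + B.off + 5]
26. n14.fin = "rry"  ["r" ++ B.val]
27. n13.pre = 21  [B.ok + 3]
28. n13.live = 30  [B.ok * -1 + 48]
29. n12.acc = false  [S.pre == S.live]
30. n12.tag = true  [S.live == 30]
31. n12.env = "nr"  ["nr"]
32. n12.cnt = -3  [S.pre + S.live - 54]
33. n0.pre = 29  [D.cnt + 32]
34. n0.live = -4  [len(D.env) - 6]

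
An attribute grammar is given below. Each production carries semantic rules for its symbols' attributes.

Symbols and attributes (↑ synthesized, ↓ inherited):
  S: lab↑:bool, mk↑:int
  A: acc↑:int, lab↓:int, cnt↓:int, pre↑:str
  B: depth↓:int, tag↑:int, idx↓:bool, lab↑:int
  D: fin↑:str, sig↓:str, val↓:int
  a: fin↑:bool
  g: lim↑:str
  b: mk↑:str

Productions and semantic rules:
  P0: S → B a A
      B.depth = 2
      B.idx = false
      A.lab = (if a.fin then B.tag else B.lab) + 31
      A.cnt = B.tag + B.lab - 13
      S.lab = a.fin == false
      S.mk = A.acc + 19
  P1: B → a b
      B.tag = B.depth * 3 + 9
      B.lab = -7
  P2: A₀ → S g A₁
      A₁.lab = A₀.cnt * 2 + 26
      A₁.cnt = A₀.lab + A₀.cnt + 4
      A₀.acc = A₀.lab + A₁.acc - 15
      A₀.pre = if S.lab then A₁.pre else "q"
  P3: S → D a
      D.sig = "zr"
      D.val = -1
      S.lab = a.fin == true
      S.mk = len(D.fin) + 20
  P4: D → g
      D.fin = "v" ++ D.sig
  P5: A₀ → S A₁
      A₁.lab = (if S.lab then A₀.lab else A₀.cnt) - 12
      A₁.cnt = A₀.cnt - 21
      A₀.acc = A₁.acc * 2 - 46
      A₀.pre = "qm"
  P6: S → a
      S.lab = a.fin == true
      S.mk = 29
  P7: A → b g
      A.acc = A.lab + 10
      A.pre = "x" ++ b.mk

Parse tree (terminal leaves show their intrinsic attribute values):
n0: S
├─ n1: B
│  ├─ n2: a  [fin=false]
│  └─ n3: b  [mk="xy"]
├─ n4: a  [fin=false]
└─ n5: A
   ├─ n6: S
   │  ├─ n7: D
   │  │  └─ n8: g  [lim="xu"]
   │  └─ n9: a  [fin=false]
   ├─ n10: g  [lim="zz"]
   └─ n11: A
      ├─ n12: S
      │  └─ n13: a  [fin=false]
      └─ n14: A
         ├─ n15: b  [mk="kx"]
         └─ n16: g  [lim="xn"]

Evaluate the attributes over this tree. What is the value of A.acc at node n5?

1. n1.depth = 2  [2]
2. n1.idx = false  [false]
3. n2.fin = false  [terminal]
4. n3.mk = "xy"  [terminal]
5. n1.tag = 15  [B.depth * 3 + 9]
6. n1.lab = -7  [-7]
7. n4.fin = false  [terminal]
8. n5.lab = 24  [(if a.fin then B.tag else B.lab) + 31]
9. n5.cnt = -5  [B.tag + B.lab - 13]
10. n7.sig = "zr"  ["zr"]
11. n7.val = -1  [-1]
12. n8.lim = "xu"  [terminal]
13. n7.fin = "vzr"  ["v" ++ D.sig]
14. n9.fin = false  [terminal]
15. n6.lab = false  [a.fin == true]
16. n6.mk = 23  [len(D.fin) + 20]
17. n10.lim = "zz"  [terminal]
18. n11.lab = 16  [A₀.cnt * 2 + 26]
19. n11.cnt = 23  [A₀.lab + A₀.cnt + 4]
20. n13.fin = false  [terminal]
21. n12.lab = false  [a.fin == true]
22. n12.mk = 29  [29]
23. n14.lab = 11  [(if S.lab then A₀.lab else A₀.cnt) - 12]
24. n14.cnt = 2  [A₀.cnt - 21]
25. n15.mk = "kx"  [terminal]
26. n16.lim = "xn"  [terminal]
27. n14.acc = 21  [A.lab + 10]
28. n14.pre = "xkx"  ["x" ++ b.mk]
29. n11.acc = -4  [A₁.acc * 2 - 46]
30. n11.pre = "qm"  ["qm"]
31. n5.acc = 5  [A₀.lab + A₁.acc - 15]
32. n5.pre = "q"  [if S.lab then A₁.pre else "q"]
33. n0.lab = true  [a.fin == false]
34. n0.mk = 24  [A.acc + 19]

5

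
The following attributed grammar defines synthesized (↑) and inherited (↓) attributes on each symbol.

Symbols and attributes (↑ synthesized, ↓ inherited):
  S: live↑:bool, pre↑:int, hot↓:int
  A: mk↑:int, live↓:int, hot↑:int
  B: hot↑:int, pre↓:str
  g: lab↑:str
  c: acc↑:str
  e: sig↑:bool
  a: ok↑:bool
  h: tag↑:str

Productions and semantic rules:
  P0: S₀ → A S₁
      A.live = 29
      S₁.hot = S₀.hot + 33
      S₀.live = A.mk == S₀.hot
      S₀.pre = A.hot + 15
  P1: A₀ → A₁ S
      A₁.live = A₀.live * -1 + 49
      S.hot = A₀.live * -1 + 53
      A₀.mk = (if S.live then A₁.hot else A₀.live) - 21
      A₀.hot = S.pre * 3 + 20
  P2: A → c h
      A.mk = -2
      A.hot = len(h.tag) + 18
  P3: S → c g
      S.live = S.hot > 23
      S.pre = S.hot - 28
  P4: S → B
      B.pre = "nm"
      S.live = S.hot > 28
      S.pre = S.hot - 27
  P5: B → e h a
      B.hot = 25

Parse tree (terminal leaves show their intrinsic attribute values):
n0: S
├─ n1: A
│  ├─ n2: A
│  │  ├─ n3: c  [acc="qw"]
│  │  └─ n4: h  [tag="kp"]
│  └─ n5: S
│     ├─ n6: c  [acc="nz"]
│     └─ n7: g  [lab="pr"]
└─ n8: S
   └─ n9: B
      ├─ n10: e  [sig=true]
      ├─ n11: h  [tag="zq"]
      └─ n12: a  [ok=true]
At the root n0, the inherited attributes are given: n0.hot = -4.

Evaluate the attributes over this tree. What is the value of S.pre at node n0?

23

1. n0.hot = -4  [given at root]
2. n1.live = 29  [29]
3. n2.live = 20  [A₀.live * -1 + 49]
4. n3.acc = "qw"  [terminal]
5. n4.tag = "kp"  [terminal]
6. n2.mk = -2  [-2]
7. n2.hot = 20  [len(h.tag) + 18]
8. n5.hot = 24  [A₀.live * -1 + 53]
9. n6.acc = "nz"  [terminal]
10. n7.lab = "pr"  [terminal]
11. n5.live = true  [S.hot > 23]
12. n5.pre = -4  [S.hot - 28]
13. n1.mk = -1  [(if S.live then A₁.hot else A₀.live) - 21]
14. n1.hot = 8  [S.pre * 3 + 20]
15. n8.hot = 29  [S₀.hot + 33]
16. n9.pre = "nm"  ["nm"]
17. n10.sig = true  [terminal]
18. n11.tag = "zq"  [terminal]
19. n12.ok = true  [terminal]
20. n9.hot = 25  [25]
21. n8.live = true  [S.hot > 28]
22. n8.pre = 2  [S.hot - 27]
23. n0.live = false  [A.mk == S₀.hot]
24. n0.pre = 23  [A.hot + 15]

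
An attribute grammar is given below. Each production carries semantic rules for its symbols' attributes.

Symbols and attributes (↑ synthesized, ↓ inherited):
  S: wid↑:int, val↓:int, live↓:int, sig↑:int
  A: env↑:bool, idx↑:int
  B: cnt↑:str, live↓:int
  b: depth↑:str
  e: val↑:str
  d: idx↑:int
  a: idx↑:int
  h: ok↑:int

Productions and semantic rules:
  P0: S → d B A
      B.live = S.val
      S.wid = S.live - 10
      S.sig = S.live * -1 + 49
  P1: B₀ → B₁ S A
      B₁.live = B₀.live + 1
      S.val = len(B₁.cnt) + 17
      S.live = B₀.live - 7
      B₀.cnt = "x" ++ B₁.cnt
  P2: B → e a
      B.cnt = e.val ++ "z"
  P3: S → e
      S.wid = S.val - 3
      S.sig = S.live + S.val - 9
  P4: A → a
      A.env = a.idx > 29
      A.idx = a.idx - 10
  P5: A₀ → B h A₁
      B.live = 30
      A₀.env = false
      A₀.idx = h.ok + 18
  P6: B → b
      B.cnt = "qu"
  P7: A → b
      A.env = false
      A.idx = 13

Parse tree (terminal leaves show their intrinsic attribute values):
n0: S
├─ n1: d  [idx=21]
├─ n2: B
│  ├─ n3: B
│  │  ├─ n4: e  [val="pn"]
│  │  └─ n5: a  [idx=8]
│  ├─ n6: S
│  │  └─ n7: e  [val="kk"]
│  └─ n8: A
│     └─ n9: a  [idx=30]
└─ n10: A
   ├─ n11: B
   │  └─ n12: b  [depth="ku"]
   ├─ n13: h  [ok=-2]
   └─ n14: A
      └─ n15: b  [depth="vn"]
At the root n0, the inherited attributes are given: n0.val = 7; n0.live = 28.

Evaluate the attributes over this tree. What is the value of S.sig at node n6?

1. n0.val = 7  [given at root]
2. n0.live = 28  [given at root]
3. n1.idx = 21  [terminal]
4. n2.live = 7  [S.val]
5. n3.live = 8  [B₀.live + 1]
6. n4.val = "pn"  [terminal]
7. n5.idx = 8  [terminal]
8. n3.cnt = "pnz"  [e.val ++ "z"]
9. n6.val = 20  [len(B₁.cnt) + 17]
10. n6.live = 0  [B₀.live - 7]
11. n7.val = "kk"  [terminal]
12. n6.wid = 17  [S.val - 3]
13. n6.sig = 11  [S.live + S.val - 9]
14. n9.idx = 30  [terminal]
15. n8.env = true  [a.idx > 29]
16. n8.idx = 20  [a.idx - 10]
17. n2.cnt = "xpnz"  ["x" ++ B₁.cnt]
18. n11.live = 30  [30]
19. n12.depth = "ku"  [terminal]
20. n11.cnt = "qu"  ["qu"]
21. n13.ok = -2  [terminal]
22. n15.depth = "vn"  [terminal]
23. n14.env = false  [false]
24. n14.idx = 13  [13]
25. n10.env = false  [false]
26. n10.idx = 16  [h.ok + 18]
27. n0.wid = 18  [S.live - 10]
28. n0.sig = 21  [S.live * -1 + 49]

11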